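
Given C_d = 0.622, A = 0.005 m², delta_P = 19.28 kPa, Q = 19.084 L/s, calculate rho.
Formula: Q = C_d A \sqrt{\frac{2 \Delta P}{\rho}}
Substituting knowns: 19.084 = 0.622·0.005·√(2·(19.28·1000)/rho)·1000
Solving for rho: rho = 2·(19.28·1000)/((19.084/1000)/(0.622·0.005))² = 1024 kg/m³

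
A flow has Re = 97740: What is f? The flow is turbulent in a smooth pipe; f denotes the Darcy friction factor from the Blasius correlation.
Formula: f = \frac{0.316}{Re^{0.25}}
f = 0.316/97740^0.25 = 0.01787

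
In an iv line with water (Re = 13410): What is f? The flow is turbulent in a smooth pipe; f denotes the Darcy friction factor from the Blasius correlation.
Formula: f = \frac{0.316}{Re^{0.25}}
f = 0.316/13410^0.25 = 0.02936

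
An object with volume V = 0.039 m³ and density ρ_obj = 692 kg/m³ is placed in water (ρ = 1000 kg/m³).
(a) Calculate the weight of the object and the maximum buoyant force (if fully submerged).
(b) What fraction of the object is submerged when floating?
(a) W=rho_obj*g*V=692*9.81*0.039=264.8 N; F_B(max)=rho*g*V=1000*9.81*0.039=382.6 N
(b) Floating fraction=rho_obj/rho=692/1000=0.692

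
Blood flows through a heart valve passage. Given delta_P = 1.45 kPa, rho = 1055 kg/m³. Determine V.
Formula: V = \sqrt{\frac{2 \Delta P}{\rho}}
V = √(2·(1.45·1000)/1055) = 1.658 m/s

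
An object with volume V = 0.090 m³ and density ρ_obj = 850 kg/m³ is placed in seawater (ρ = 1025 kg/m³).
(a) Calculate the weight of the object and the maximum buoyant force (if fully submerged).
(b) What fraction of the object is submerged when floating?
(a) W=rho_obj*g*V=850*9.81*0.090=750.5 N; F_B(max)=rho*g*V=1025*9.81*0.090=905.0 N
(b) Floating fraction=rho_obj/rho=850/1025=0.829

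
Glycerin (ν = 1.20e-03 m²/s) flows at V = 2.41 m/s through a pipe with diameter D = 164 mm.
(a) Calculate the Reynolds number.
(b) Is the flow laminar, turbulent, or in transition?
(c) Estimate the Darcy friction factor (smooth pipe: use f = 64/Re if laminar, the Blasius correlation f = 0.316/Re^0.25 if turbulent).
(a) Re = V·D/ν = 2.41·0.164/1.20e-03 = 329.37
(b) Flow regime: laminar (Re < 2300)
(c) Friction factor: f = 64/Re = 64/329.37 = 0.1943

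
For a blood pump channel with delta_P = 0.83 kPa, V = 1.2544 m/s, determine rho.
Formula: V = \sqrt{\frac{2 \Delta P}{\rho}}
Substituting knowns: 1.2544 = √(2·(0.83·1000)/rho)
Solving for rho: rho = 2·(0.83·1000)/1.2544² = 1055 kg/m³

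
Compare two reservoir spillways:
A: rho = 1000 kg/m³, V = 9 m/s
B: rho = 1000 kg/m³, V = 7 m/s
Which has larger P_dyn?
P_dyn(A) = 40.5 kPa, P_dyn(B) = 24.5 kPa. Answer: A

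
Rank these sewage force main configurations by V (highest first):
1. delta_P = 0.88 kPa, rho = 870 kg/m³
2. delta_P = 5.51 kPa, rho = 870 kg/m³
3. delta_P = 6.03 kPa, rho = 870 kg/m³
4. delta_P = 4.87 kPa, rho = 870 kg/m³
Case 1: V = 1.422 m/s
Case 2: V = 3.559 m/s
Case 3: V = 3.723 m/s
Case 4: V = 3.346 m/s
Ranking (highest first): 3, 2, 4, 1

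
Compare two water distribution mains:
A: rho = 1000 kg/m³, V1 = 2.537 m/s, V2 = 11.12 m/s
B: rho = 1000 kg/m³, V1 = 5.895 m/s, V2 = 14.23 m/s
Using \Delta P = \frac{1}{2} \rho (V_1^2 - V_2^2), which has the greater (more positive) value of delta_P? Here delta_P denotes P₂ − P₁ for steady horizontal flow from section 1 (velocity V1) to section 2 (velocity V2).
delta_P(A) = -58.61 kPa, delta_P(B) = -83.87 kPa. Answer: A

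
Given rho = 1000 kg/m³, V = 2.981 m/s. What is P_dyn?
Formula: P_{dyn} = \frac{1}{2} \rho V^2
P_dyn = 0.5·1000·2.981²/1000 = 4.443 kPa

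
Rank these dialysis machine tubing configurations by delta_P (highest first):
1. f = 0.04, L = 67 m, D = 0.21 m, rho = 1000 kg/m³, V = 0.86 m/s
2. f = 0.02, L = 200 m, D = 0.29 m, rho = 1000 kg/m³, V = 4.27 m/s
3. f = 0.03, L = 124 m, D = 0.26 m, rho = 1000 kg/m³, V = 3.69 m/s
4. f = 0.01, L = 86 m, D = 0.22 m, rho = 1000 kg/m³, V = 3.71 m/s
Case 1: delta_P = 4.719 kPa
Case 2: delta_P = 125.7 kPa
Case 3: delta_P = 97.41 kPa
Case 4: delta_P = 26.9 kPa
Ranking (highest first): 2, 3, 4, 1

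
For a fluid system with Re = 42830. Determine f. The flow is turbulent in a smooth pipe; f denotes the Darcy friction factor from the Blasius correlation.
Formula: f = \frac{0.316}{Re^{0.25}}
f = 0.316/42830^0.25 = 0.02197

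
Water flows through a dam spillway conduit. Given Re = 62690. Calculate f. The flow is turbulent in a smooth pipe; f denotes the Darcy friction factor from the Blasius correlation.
Formula: f = \frac{0.316}{Re^{0.25}}
f = 0.316/62690^0.25 = 0.01997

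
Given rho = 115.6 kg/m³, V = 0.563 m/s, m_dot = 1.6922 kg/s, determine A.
Formula: \dot{m} = \rho A V
Substituting knowns: 1.6922 = 115.6·A·0.563
Solving for A: A = 1.6922/(115.6·0.563) = 0.026 m²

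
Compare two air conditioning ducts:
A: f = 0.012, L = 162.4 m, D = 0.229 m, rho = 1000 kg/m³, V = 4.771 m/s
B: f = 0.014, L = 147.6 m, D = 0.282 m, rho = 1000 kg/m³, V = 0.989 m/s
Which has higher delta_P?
delta_P(A) = 96.85 kPa, delta_P(B) = 3.584 kPa. Answer: A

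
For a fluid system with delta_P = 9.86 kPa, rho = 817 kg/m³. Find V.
Formula: V = \sqrt{\frac{2 \Delta P}{\rho}}
V = √(2·(9.86·1000)/817) = 4.913 m/s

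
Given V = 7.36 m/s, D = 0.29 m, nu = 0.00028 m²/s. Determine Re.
Formula: Re = \frac{V D}{\nu}
Re = 7.36·0.29/0.00028 = 7623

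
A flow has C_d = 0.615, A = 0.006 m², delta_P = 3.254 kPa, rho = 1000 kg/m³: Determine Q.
Formula: Q = C_d A \sqrt{\frac{2 \Delta P}{\rho}}
Q = 0.615·0.006·√(2·(3.254·1000)/1000)·1000 = 9.413 L/s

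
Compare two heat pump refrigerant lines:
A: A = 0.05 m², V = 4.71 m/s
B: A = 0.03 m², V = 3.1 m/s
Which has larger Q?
Q(A) = 235.5 L/s, Q(B) = 93 L/s. Answer: A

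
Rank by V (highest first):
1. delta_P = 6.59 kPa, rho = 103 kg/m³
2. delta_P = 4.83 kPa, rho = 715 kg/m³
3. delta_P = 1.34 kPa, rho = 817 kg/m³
Case 1: V = 11.31 m/s
Case 2: V = 3.676 m/s
Case 3: V = 1.811 m/s
Ranking (highest first): 1, 2, 3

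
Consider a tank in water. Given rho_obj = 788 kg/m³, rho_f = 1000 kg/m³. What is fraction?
Formula: f_{sub} = \frac{\rho_{obj}}{\rho_f}
fraction = 788/1000 = 0.788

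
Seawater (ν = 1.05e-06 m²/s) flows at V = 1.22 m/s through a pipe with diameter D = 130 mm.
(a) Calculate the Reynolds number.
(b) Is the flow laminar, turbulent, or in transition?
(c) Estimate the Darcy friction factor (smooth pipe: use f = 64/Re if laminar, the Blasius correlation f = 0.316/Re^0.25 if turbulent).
(a) Re = V·D/ν = 1.22·0.13/1.05e-06 = 151050
(b) Flow regime: turbulent (Re > 4000)
(c) Friction factor: f = 0.316/Re^0.25 = 0.316/151050^0.25 = 0.01603 (Blasius is strictly valid for Re ≲ 1e5; used here as the smooth-pipe estimate the problem specifies)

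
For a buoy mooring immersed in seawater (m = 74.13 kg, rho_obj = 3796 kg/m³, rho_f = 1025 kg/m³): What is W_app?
Formula: W_{app} = mg\left(1 - \frac{\rho_f}{\rho_{obj}}\right)
W_app = 74.13·9.81·(1 − 1025/3796) = 530.9 N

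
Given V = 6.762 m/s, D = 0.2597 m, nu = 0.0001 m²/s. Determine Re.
Formula: Re = \frac{V D}{\nu}
Re = 6.762·0.2597/0.0001 = 17561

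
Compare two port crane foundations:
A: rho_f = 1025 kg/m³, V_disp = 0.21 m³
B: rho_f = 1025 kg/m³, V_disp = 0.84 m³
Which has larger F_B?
F_B(A) = 2112 N, F_B(B) = 8446 N. Answer: B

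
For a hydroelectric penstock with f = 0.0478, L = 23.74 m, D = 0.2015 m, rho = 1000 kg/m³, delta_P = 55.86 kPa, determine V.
Formula: \Delta P = f \frac{L}{D} \frac{\rho V^2}{2}
Substituting knowns: 55.86 = 0.0478·(23.74/0.2015)·0.5·1000·V²/1000
Solving for V: V = √((55.86·1000)/(0.0478·(23.74/0.2015)·0.5·1000)) = 4.454 m/s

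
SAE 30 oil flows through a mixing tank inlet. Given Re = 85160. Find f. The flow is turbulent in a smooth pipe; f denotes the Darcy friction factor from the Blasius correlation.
Formula: f = \frac{0.316}{Re^{0.25}}
f = 0.316/85160^0.25 = 0.0185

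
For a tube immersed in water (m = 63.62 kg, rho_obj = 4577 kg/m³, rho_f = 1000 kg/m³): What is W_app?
Formula: W_{app} = mg\left(1 - \frac{\rho_f}{\rho_{obj}}\right)
W_app = 63.62·9.81·(1 − 1000/4577) = 487.8 N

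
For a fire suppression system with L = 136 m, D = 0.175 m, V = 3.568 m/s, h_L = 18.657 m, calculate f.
Formula: h_L = f \frac{L}{D} \frac{V^2}{2g}
Substituting knowns: 18.657 = f·(136/0.175)·3.568²/(2·9.81)
Solving for f: f = 18.657·2·9.81/((136/0.175)·3.568²) = 0.037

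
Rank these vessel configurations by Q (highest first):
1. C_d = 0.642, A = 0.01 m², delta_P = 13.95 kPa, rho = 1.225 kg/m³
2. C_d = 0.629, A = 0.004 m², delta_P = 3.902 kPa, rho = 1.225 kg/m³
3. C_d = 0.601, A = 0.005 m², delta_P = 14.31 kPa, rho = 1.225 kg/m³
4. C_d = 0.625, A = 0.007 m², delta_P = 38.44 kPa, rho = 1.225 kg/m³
Case 1: Q = 968.9 L/s
Case 2: Q = 200.8 L/s
Case 3: Q = 459.3 L/s
Case 4: Q = 1096 L/s
Ranking (highest first): 4, 1, 3, 2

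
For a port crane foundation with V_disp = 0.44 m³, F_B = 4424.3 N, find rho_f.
Formula: F_B = \rho_f g V_{disp}
Substituting knowns: 4424.3 = rho_f·9.81·0.44
Solving for rho_f: rho_f = 4424.3/(9.81·0.44) = 1025 kg/m³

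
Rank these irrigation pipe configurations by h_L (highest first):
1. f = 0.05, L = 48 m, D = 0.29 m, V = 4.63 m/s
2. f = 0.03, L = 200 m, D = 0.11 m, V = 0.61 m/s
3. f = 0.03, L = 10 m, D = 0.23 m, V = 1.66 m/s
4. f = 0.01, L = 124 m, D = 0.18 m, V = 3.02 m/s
Case 1: h_L = 9.042 m
Case 2: h_L = 1.034 m
Case 3: h_L = 0.1832 m
Case 4: h_L = 3.202 m
Ranking (highest first): 1, 4, 2, 3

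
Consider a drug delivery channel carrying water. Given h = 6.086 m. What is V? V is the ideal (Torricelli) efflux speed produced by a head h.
Formula: V = \sqrt{2 g h}
V = √(2·9.81·6.086) = 10.93 m/s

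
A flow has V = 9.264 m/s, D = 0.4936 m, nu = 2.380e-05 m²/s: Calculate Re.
Formula: Re = \frac{V D}{\nu}
Re = 9.264·0.4936/2.380e-05 = 192131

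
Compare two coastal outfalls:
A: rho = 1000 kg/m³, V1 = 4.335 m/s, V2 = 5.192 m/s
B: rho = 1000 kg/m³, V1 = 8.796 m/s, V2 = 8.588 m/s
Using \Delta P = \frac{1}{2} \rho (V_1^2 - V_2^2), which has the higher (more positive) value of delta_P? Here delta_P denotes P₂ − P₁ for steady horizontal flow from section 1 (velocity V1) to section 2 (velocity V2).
delta_P(A) = -4.082 kPa, delta_P(B) = 1.808 kPa. Answer: B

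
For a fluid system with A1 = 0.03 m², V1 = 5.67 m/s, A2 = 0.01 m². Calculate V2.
Formula: V_2 = \frac{A_1 V_1}{A_2}
V2 = 0.03·5.67/0.01 = 17.01 m/s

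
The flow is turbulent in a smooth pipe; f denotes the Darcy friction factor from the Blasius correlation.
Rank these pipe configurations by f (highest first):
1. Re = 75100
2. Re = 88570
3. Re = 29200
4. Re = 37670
Case 1: f = 0.01909
Case 2: f = 0.01832
Case 3: f = 0.02417
Case 4: f = 0.02268
Ranking (highest first): 3, 4, 1, 2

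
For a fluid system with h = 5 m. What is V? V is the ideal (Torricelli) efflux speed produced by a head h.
Formula: V = \sqrt{2 g h}
V = √(2·9.81·5) = 9.905 m/s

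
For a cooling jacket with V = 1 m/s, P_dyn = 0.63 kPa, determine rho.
Formula: P_{dyn} = \frac{1}{2} \rho V^2
Substituting knowns: 0.63 = 0.5·rho·1²/1000
Solving for rho: rho = 2·(0.63·1000)/1² = 1260 kg/m³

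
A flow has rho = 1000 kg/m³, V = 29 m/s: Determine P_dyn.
Formula: P_{dyn} = \frac{1}{2} \rho V^2
P_dyn = 0.5·1000·29²/1000 = 420.5 kPa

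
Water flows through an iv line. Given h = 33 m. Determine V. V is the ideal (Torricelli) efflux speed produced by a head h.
Formula: V = \sqrt{2 g h}
V = √(2·9.81·33) = 25.45 m/s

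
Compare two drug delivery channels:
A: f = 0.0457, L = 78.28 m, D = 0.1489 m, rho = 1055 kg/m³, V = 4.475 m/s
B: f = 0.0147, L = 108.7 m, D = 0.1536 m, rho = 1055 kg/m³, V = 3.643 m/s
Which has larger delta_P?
delta_P(A) = 253.8 kPa, delta_P(B) = 72.83 kPa. Answer: A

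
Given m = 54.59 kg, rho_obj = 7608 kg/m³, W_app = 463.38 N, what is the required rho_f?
Formula: W_{app} = mg\left(1 - \frac{\rho_f}{\rho_{obj}}\right)
Substituting knowns: 463.38 = 54.59·9.81·(1 − rho_f/7608)
Solving for rho_f: rho_f = 7608·(1 − 463.38/(54.59·9.81)) = 1025 kg/m³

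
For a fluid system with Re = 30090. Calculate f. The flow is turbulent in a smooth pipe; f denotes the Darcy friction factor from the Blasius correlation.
Formula: f = \frac{0.316}{Re^{0.25}}
f = 0.316/30090^0.25 = 0.02399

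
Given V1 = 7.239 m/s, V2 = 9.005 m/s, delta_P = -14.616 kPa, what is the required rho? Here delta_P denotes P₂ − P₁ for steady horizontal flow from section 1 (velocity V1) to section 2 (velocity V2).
Formula: \Delta P = \frac{1}{2} \rho (V_1^2 - V_2^2)
Substituting knowns: -14.616 = 0.5·rho·(7.239² − 9.005²)/1000
Solving for rho: rho = 2·(-14.616·1000)/(7.239² − 9.005²) = 1019 kg/m³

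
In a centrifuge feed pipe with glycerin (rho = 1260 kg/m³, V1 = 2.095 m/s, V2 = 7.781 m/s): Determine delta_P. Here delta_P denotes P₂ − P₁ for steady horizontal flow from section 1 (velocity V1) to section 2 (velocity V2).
Formula: \Delta P = \frac{1}{2} \rho (V_1^2 - V_2^2)
delta_P = 0.5·1260·(2.095² − 7.781²)/1000 = -35.38 kPa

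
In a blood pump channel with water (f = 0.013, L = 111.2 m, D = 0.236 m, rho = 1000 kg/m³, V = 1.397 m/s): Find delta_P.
Formula: \Delta P = f \frac{L}{D} \frac{\rho V^2}{2}
delta_P = 0.013·(111.2/0.236)·0.5·1000·1.397²/1000 = 5.977 kPa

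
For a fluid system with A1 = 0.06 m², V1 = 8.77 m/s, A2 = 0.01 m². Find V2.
Formula: V_2 = \frac{A_1 V_1}{A_2}
V2 = 0.06·8.77/0.01 = 52.62 m/s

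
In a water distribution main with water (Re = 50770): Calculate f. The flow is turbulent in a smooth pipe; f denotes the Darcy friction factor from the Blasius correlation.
Formula: f = \frac{0.316}{Re^{0.25}}
f = 0.316/50770^0.25 = 0.02105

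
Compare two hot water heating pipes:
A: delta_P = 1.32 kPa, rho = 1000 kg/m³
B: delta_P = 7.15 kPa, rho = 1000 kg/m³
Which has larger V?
V(A) = 1.625 m/s, V(B) = 3.782 m/s. Answer: B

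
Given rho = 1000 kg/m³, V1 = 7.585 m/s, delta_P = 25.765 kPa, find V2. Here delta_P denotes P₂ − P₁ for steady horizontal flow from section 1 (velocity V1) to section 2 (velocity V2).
Formula: \Delta P = \frac{1}{2} \rho (V_1^2 - V_2^2)
Substituting knowns: 25.765 = 0.5·1000·(7.585² − V2²)/1000
Solving for V2: V2 = √(7.585² − 2·(25.765·1000)/1000) = 2.45 m/s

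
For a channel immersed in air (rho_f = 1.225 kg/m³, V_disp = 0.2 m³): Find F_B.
Formula: F_B = \rho_f g V_{disp}
F_B = 1.225·9.81·0.2 = 2.403 N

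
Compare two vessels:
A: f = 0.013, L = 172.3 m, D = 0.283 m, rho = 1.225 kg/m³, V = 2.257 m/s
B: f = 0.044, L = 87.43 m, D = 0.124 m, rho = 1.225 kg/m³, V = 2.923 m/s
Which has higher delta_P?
delta_P(A) = 0.0247 kPa, delta_P(B) = 0.1624 kPa. Answer: B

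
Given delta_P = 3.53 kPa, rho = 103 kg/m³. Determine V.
Formula: V = \sqrt{\frac{2 \Delta P}{\rho}}
V = √(2·(3.53·1000)/103) = 8.279 m/s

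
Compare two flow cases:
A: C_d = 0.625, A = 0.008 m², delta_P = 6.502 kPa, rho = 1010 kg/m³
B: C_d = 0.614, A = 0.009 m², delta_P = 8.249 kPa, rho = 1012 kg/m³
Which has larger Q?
Q(A) = 17.94 L/s, Q(B) = 22.31 L/s. Answer: B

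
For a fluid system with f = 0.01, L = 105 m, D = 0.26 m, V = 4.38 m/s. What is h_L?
Formula: h_L = f \frac{L}{D} \frac{V^2}{2g}
h_L = 0.01·(105/0.26)·4.38²/(2·9.81) = 3.949 m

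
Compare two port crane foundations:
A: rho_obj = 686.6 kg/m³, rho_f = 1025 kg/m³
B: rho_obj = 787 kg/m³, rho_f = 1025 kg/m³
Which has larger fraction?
fraction(A) = 0.6699, fraction(B) = 0.7678. Answer: B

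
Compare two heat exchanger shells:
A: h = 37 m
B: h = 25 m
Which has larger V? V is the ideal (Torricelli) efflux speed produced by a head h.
V(A) = 26.94 m/s, V(B) = 22.15 m/s. Answer: A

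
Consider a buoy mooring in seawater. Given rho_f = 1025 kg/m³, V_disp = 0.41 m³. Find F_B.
Formula: F_B = \rho_f g V_{disp}
F_B = 1025·9.81·0.41 = 4123 N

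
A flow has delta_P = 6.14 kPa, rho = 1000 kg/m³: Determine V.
Formula: V = \sqrt{\frac{2 \Delta P}{\rho}}
V = √(2·(6.14·1000)/1000) = 3.504 m/s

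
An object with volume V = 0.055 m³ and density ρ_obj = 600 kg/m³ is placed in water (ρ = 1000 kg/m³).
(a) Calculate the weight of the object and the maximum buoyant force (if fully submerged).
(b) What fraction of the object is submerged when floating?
(a) W=rho_obj*g*V=600*9.81*0.055=323.7 N; F_B(max)=rho*g*V=1000*9.81*0.055=539.5 N
(b) Floating fraction=rho_obj/rho=600/1000=0.600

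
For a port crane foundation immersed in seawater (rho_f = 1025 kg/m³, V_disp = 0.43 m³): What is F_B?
Formula: F_B = \rho_f g V_{disp}
F_B = 1025·9.81·0.43 = 4324 N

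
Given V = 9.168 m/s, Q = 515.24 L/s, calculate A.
Formula: Q = A V
Substituting knowns: 515.24 = A·9.168·1000
Solving for A: A = (515.24/1000)/9.168 = 0.0562 m²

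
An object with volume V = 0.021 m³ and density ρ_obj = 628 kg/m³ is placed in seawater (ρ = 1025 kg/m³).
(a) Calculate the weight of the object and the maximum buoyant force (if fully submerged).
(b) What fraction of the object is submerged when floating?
(a) W=rho_obj*g*V=628*9.81*0.021=129.4 N; F_B(max)=rho*g*V=1025*9.81*0.021=211.2 N
(b) Floating fraction=rho_obj/rho=628/1025=0.613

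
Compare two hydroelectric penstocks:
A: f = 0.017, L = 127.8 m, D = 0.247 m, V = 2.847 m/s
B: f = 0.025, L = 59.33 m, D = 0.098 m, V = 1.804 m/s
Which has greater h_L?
h_L(A) = 3.634 m, h_L(B) = 2.511 m. Answer: A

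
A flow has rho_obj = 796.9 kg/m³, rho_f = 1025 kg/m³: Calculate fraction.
Formula: f_{sub} = \frac{\rho_{obj}}{\rho_f}
fraction = 796.9/1025 = 0.7775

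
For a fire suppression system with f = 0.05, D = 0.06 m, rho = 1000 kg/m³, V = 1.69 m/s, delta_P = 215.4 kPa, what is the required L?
Formula: \Delta P = f \frac{L}{D} \frac{\rho V^2}{2}
Substituting knowns: 215.4 = 0.05·(L/0.06)·0.5·1000·1.69²/1000
Solving for L: L = (215.4·1000)·0.06/(0.05·0.5·1000·1.69²) = 181 m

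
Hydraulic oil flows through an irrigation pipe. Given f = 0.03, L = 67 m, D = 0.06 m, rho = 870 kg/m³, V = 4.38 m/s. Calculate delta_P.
Formula: \Delta P = f \frac{L}{D} \frac{\rho V^2}{2}
delta_P = 0.03·(67/0.06)·0.5·870·4.38²/1000 = 279.6 kPa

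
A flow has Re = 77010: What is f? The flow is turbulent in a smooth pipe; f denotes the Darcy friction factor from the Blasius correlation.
Formula: f = \frac{0.316}{Re^{0.25}}
f = 0.316/77010^0.25 = 0.01897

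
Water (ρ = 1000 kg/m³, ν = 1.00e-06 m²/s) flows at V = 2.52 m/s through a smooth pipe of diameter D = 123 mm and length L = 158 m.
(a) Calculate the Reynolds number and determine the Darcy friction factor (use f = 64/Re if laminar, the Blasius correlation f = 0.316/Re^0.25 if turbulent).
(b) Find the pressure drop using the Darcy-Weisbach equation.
(a) Re = V·D/ν = 2.52·0.123/1.00e-06 = 309960 → turbulent (Re > 4000); f = 0.316/Re^0.25 = 0.316/309960^0.25 = 0.013392 (Blasius is strictly valid for Re ≲ 1e5; used here as the smooth-pipe estimate the problem specifies)
(b) Darcy-Weisbach: ΔP = f·(L/D)·½ρV²/1000 = 0.013392·(158/0.123)·½·1000·2.52²/1000 = 54.62 kPa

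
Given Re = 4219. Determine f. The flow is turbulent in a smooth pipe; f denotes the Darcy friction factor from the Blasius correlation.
Formula: f = \frac{0.316}{Re^{0.25}}
f = 0.316/4219^0.25 = 0.03921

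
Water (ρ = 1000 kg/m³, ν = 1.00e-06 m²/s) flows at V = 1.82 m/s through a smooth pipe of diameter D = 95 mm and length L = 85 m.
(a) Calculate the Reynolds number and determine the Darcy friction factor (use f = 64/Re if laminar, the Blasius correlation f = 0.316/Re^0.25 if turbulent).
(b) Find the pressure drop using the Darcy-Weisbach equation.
(a) Re = V·D/ν = 1.82·0.095/1.00e-06 = 172900 → turbulent (Re > 4000); f = 0.316/Re^0.25 = 0.316/172900^0.25 = 0.015497 (Blasius is strictly valid for Re ≲ 1e5; used here as the smooth-pipe estimate the problem specifies)
(b) Darcy-Weisbach: ΔP = f·(L/D)·½ρV²/1000 = 0.015497·(85/0.095)·½·1000·1.82²/1000 = 22.96 kPa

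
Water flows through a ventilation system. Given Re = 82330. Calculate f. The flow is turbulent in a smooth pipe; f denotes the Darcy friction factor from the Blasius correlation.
Formula: f = \frac{0.316}{Re^{0.25}}
f = 0.316/82330^0.25 = 0.01866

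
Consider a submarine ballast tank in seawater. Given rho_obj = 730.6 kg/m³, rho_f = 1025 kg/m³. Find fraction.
Formula: f_{sub} = \frac{\rho_{obj}}{\rho_f}
fraction = 730.6/1025 = 0.7128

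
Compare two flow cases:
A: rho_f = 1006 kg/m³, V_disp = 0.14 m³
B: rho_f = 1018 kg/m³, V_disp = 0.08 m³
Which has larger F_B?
F_B(A) = 1382 N, F_B(B) = 798.9 N. Answer: A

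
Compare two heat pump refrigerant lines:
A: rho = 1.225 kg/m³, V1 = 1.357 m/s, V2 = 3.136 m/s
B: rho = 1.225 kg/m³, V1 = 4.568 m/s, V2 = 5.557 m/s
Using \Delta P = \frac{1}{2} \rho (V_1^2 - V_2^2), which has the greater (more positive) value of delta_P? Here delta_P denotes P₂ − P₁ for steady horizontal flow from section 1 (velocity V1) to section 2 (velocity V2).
delta_P(A) = -0.004896 kPa, delta_P(B) = -0.006133 kPa. Answer: A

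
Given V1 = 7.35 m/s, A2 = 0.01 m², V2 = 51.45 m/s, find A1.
Formula: V_2 = \frac{A_1 V_1}{A_2}
Substituting knowns: 51.45 = A1·7.35/0.01
Solving for A1: A1 = 51.45·0.01/7.35 = 0.07 m²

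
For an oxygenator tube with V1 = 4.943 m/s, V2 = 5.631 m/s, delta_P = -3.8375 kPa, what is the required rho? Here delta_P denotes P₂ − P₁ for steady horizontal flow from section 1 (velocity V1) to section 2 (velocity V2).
Formula: \Delta P = \frac{1}{2} \rho (V_1^2 - V_2^2)
Substituting knowns: -3.8375 = 0.5·rho·(4.943² − 5.631²)/1000
Solving for rho: rho = 2·(-3.8375·1000)/(4.943² − 5.631²) = 1055 kg/m³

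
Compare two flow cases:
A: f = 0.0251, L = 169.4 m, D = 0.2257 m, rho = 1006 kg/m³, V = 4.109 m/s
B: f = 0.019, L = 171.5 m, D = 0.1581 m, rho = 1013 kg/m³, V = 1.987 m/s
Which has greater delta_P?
delta_P(A) = 160 kPa, delta_P(B) = 41.22 kPa. Answer: A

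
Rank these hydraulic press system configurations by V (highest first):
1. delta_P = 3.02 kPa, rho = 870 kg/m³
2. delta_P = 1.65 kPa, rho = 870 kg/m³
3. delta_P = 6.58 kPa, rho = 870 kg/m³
Case 1: V = 2.635 m/s
Case 2: V = 1.948 m/s
Case 3: V = 3.889 m/s
Ranking (highest first): 3, 1, 2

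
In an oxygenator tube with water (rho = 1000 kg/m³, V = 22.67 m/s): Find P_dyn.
Formula: P_{dyn} = \frac{1}{2} \rho V^2
P_dyn = 0.5·1000·22.67²/1000 = 257 kPa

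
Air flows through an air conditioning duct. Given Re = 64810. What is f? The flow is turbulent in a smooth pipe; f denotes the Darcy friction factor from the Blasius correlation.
Formula: f = \frac{0.316}{Re^{0.25}}
f = 0.316/64810^0.25 = 0.01981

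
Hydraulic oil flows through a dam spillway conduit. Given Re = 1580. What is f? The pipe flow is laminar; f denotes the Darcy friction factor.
Formula: f = \frac{64}{Re}
f = 64/1580 = 0.04051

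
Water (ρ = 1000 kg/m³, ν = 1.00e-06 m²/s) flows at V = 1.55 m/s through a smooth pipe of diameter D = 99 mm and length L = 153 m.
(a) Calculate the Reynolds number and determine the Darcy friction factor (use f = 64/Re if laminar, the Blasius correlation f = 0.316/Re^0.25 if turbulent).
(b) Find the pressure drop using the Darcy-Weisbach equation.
(a) Re = V·D/ν = 1.55·0.099/1.00e-06 = 153450 → turbulent (Re > 4000); f = 0.316/Re^0.25 = 0.316/153450^0.25 = 0.015966 (Blasius is strictly valid for Re ≲ 1e5; used here as the smooth-pipe estimate the problem specifies)
(b) Darcy-Weisbach: ΔP = f·(L/D)·½ρV²/1000 = 0.015966·(153/0.099)·½·1000·1.55²/1000 = 29.64 kPa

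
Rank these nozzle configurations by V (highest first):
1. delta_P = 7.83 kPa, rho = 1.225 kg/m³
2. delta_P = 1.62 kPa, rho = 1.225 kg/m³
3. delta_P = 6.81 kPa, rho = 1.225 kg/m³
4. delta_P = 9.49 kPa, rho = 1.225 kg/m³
Case 1: V = 113.1 m/s
Case 2: V = 51.43 m/s
Case 3: V = 105.4 m/s
Case 4: V = 124.5 m/s
Ranking (highest first): 4, 1, 3, 2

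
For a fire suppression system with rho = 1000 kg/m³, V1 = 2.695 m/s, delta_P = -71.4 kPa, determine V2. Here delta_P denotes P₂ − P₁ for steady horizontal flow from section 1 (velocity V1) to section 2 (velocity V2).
Formula: \Delta P = \frac{1}{2} \rho (V_1^2 - V_2^2)
Substituting knowns: -71.4 = 0.5·1000·(2.695² − V2²)/1000
Solving for V2: V2 = √(2.695² − 2·(-71.4·1000)/1000) = 12.25 m/s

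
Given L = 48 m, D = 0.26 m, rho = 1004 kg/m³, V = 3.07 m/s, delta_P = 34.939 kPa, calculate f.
Formula: \Delta P = f \frac{L}{D} \frac{\rho V^2}{2}
Substituting knowns: 34.939 = f·(48/0.26)·0.5·1004·3.07²/1000
Solving for f: f = (34.939·1000)/((48/0.26)·0.5·1004·3.07²) = 0.04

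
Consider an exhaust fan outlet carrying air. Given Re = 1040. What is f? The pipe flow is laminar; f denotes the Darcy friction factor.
Formula: f = \frac{64}{Re}
f = 64/1040 = 0.06154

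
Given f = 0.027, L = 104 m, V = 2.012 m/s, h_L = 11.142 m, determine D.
Formula: h_L = f \frac{L}{D} \frac{V^2}{2g}
Substituting knowns: 11.142 = 0.027·(104/D)·2.012²/(2·9.81)
Solving for D: D = 0.027·104·2.012²/(2·9.81·11.142) = 0.052 m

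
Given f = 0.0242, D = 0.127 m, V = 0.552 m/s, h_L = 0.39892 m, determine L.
Formula: h_L = f \frac{L}{D} \frac{V^2}{2g}
Substituting knowns: 0.39892 = 0.0242·(L/0.127)·0.552²/(2·9.81)
Solving for L: L = 0.39892·2·9.81·0.127/(0.0242·0.552²) = 134.8 m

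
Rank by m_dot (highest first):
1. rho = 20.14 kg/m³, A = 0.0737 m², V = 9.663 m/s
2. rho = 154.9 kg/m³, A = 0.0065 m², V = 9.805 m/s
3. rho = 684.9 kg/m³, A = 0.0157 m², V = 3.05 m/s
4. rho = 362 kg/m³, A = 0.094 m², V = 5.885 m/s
Case 1: m_dot = 14.34 kg/s
Case 2: m_dot = 9.872 kg/s
Case 3: m_dot = 32.8 kg/s
Case 4: m_dot = 200.3 kg/s
Ranking (highest first): 4, 3, 1, 2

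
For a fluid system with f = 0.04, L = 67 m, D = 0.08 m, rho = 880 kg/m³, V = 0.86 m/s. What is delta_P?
Formula: \Delta P = f \frac{L}{D} \frac{\rho V^2}{2}
delta_P = 0.04·(67/0.08)·0.5·880·0.86²/1000 = 10.9 kPa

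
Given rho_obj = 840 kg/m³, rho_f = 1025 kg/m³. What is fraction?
Formula: f_{sub} = \frac{\rho_{obj}}{\rho_f}
fraction = 840/1025 = 0.8195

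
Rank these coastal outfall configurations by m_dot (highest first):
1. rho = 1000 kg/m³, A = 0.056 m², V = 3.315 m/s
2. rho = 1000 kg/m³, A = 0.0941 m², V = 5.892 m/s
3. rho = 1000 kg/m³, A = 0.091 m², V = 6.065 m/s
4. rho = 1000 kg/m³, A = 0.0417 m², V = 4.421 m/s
Case 1: m_dot = 185.6 kg/s
Case 2: m_dot = 554.4 kg/s
Case 3: m_dot = 551.9 kg/s
Case 4: m_dot = 184.4 kg/s
Ranking (highest first): 2, 3, 1, 4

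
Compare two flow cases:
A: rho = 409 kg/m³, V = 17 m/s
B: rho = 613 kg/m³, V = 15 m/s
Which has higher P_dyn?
P_dyn(A) = 59.1 kPa, P_dyn(B) = 68.96 kPa. Answer: B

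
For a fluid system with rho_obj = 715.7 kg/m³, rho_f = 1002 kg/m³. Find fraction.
Formula: f_{sub} = \frac{\rho_{obj}}{\rho_f}
fraction = 715.7/1002 = 0.7143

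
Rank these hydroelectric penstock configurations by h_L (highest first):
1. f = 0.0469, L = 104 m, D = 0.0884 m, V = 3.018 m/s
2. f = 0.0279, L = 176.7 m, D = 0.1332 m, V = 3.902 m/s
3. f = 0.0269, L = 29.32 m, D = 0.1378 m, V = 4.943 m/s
Case 1: h_L = 25.61 m
Case 2: h_L = 28.72 m
Case 3: h_L = 7.128 m
Ranking (highest first): 2, 1, 3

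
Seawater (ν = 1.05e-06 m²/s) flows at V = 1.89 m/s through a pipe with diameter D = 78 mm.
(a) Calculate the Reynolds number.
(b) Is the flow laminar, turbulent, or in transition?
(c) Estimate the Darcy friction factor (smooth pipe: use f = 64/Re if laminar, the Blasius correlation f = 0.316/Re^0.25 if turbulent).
(a) Re = V·D/ν = 1.89·0.078/1.05e-06 = 140400
(b) Flow regime: turbulent (Re > 4000)
(c) Friction factor: f = 0.316/Re^0.25 = 0.316/140400^0.25 = 0.01632 (Blasius is strictly valid for Re ≲ 1e5; used here as the smooth-pipe estimate the problem specifies)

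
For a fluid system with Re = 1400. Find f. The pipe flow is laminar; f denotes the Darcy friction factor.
Formula: f = \frac{64}{Re}
f = 64/1400 = 0.04571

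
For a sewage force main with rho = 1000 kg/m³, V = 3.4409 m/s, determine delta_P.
Formula: V = \sqrt{\frac{2 \Delta P}{\rho}}
Substituting knowns: 3.4409 = √(2·(delta_P·1000)/1000)
Solving for delta_P: delta_P = 3.4409²·1000/2/1000 = 5.92 kPa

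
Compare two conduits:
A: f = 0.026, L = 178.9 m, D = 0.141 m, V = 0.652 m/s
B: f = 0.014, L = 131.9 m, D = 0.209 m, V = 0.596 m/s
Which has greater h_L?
h_L(A) = 0.7148 m, h_L(B) = 0.16 m. Answer: A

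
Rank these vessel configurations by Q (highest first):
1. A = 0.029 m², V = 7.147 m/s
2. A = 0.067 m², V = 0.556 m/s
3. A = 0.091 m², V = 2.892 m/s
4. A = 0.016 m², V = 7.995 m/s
Case 1: Q = 207.3 L/s
Case 2: Q = 37.25 L/s
Case 3: Q = 263.2 L/s
Case 4: Q = 127.9 L/s
Ranking (highest first): 3, 1, 4, 2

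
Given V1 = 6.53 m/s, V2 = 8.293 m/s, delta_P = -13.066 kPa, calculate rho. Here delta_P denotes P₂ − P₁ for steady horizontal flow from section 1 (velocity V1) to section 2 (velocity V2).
Formula: \Delta P = \frac{1}{2} \rho (V_1^2 - V_2^2)
Substituting knowns: -13.066 = 0.5·rho·(6.53² − 8.293²)/1000
Solving for rho: rho = 2·(-13.066·1000)/(6.53² − 8.293²) = 1000 kg/m³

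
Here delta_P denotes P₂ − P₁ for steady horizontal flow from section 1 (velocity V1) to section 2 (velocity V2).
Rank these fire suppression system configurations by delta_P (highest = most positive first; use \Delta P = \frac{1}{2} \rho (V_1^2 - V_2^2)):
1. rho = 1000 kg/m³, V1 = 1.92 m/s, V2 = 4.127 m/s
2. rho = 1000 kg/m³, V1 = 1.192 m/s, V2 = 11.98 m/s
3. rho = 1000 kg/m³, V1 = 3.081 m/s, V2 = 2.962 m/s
Case 1: delta_P = -6.673 kPa
Case 2: delta_P = -71.05 kPa
Case 3: delta_P = 0.3596 kPa
Ranking (highest first): 3, 1, 2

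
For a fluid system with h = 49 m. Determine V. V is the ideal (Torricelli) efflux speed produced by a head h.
Formula: V = \sqrt{2 g h}
V = √(2·9.81·49) = 31.01 m/s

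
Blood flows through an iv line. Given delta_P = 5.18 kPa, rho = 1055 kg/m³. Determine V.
Formula: V = \sqrt{\frac{2 \Delta P}{\rho}}
V = √(2·(5.18·1000)/1055) = 3.134 m/s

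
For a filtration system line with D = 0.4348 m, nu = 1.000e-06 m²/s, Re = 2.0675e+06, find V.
Formula: Re = \frac{V D}{\nu}
Substituting knowns: 2.0675e+06 = V·0.4348/1.000e-06
Solving for V: V = 2.0675e+06·1.000e-06/0.4348 = 4.755 m/s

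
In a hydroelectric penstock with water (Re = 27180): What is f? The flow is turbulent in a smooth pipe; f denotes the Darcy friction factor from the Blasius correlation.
Formula: f = \frac{0.316}{Re^{0.25}}
f = 0.316/27180^0.25 = 0.02461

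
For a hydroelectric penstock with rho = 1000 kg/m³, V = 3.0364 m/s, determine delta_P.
Formula: V = \sqrt{\frac{2 \Delta P}{\rho}}
Substituting knowns: 3.0364 = √(2·(delta_P·1000)/1000)
Solving for delta_P: delta_P = 3.0364²·1000/2/1000 = 4.61 kPa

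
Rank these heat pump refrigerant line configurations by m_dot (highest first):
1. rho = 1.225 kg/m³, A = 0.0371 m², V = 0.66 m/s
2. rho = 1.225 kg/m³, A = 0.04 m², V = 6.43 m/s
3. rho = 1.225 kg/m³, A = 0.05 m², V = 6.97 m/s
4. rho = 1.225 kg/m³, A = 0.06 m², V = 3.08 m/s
Case 1: m_dot = 0.03 kg/s
Case 2: m_dot = 0.3151 kg/s
Case 3: m_dot = 0.4269 kg/s
Case 4: m_dot = 0.2264 kg/s
Ranking (highest first): 3, 2, 4, 1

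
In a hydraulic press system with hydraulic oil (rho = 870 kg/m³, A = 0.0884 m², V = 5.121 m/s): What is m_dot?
Formula: \dot{m} = \rho A V
m_dot = 870·0.0884·5.121 = 393.8 kg/s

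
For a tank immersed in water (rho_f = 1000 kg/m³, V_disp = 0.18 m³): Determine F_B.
Formula: F_B = \rho_f g V_{disp}
F_B = 1000·9.81·0.18 = 1766 N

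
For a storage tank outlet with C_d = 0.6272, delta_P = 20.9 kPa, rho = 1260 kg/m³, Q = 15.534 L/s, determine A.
Formula: Q = C_d A \sqrt{\frac{2 \Delta P}{\rho}}
Substituting knowns: 15.534 = 0.6272·A·√(2·(20.9·1000)/1260)·1000
Solving for A: A = (15.534/1000)/(0.6272·√(2·(20.9·1000)/1260)) = 0.0043 m²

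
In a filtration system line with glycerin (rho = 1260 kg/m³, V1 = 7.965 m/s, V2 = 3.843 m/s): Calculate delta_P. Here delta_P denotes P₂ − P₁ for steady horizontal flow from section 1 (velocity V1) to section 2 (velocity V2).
Formula: \Delta P = \frac{1}{2} \rho (V_1^2 - V_2^2)
delta_P = 0.5·1260·(7.965² − 3.843²)/1000 = 30.66 kPa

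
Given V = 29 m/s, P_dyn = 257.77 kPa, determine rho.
Formula: P_{dyn} = \frac{1}{2} \rho V^2
Substituting knowns: 257.77 = 0.5·rho·29²/1000
Solving for rho: rho = 2·(257.77·1000)/29² = 613 kg/m³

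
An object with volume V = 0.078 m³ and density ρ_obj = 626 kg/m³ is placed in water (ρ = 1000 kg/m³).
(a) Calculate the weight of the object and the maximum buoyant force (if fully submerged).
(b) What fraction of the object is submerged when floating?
(a) W=rho_obj*g*V=626*9.81*0.078=479.0 N; F_B(max)=rho*g*V=1000*9.81*0.078=765.2 N
(b) Floating fraction=rho_obj/rho=626/1000=0.626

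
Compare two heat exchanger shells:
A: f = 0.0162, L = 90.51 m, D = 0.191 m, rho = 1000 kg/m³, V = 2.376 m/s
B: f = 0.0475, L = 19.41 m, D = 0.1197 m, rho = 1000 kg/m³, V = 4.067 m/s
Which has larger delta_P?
delta_P(A) = 21.67 kPa, delta_P(B) = 63.7 kPa. Answer: B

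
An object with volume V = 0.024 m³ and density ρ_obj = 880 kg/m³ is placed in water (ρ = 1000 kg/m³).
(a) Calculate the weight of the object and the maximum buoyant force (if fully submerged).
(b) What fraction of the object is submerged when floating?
(a) W=rho_obj*g*V=880*9.81*0.024=207.2 N; F_B(max)=rho*g*V=1000*9.81*0.024=235.4 N
(b) Floating fraction=rho_obj/rho=880/1000=0.880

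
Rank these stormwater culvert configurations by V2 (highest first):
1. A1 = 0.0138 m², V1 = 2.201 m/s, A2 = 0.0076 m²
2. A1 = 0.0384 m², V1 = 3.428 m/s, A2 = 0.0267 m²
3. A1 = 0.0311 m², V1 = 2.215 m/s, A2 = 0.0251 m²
Case 1: V2 = 3.997 m/s
Case 2: V2 = 4.93 m/s
Case 3: V2 = 2.744 m/s
Ranking (highest first): 2, 1, 3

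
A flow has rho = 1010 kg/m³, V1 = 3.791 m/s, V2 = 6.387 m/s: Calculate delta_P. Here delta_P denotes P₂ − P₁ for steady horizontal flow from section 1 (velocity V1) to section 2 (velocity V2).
Formula: \Delta P = \frac{1}{2} \rho (V_1^2 - V_2^2)
delta_P = 0.5·1010·(3.791² − 6.387²)/1000 = -13.34 kPa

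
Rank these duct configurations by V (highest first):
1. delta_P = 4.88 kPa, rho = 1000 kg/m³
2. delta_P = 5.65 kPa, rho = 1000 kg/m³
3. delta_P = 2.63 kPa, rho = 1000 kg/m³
Case 1: V = 3.124 m/s
Case 2: V = 3.362 m/s
Case 3: V = 2.293 m/s
Ranking (highest first): 2, 1, 3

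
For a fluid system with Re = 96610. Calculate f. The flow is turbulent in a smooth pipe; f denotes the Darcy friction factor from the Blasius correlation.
Formula: f = \frac{0.316}{Re^{0.25}}
f = 0.316/96610^0.25 = 0.01792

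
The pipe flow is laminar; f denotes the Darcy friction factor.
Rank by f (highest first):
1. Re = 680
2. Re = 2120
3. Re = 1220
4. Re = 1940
Case 1: f = 0.09412
Case 2: f = 0.03019
Case 3: f = 0.05246
Case 4: f = 0.03299
Ranking (highest first): 1, 3, 4, 2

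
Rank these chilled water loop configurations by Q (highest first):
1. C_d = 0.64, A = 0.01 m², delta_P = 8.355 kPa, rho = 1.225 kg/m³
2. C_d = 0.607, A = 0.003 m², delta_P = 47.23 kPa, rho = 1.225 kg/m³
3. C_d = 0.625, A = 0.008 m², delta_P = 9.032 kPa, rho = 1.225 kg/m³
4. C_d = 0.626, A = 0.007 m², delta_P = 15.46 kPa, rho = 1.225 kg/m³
Case 1: Q = 747.5 L/s
Case 2: Q = 505.7 L/s
Case 3: Q = 607.2 L/s
Case 4: Q = 696.2 L/s
Ranking (highest first): 1, 4, 3, 2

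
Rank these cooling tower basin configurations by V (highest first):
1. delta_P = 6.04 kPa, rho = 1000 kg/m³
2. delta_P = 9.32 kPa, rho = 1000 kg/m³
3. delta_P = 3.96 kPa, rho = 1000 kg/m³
Case 1: V = 3.476 m/s
Case 2: V = 4.317 m/s
Case 3: V = 2.814 m/s
Ranking (highest first): 2, 1, 3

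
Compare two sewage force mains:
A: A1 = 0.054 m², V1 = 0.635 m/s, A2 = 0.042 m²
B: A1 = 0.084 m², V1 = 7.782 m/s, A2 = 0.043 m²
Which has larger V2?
V2(A) = 0.8164 m/s, V2(B) = 15.2 m/s. Answer: B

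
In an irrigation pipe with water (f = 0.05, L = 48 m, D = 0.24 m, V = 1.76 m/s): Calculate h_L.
Formula: h_L = f \frac{L}{D} \frac{V^2}{2g}
h_L = 0.05·(48/0.24)·1.76²/(2·9.81) = 1.579 m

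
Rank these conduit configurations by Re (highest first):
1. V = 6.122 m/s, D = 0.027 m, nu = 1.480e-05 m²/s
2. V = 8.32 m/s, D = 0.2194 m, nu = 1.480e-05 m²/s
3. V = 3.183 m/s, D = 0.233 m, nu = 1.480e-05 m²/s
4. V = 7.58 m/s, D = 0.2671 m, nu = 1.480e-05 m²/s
Case 1: Re = 11169
Case 2: Re = 123338
Case 3: Re = 50111
Case 4: Re = 136799
Ranking (highest first): 4, 2, 3, 1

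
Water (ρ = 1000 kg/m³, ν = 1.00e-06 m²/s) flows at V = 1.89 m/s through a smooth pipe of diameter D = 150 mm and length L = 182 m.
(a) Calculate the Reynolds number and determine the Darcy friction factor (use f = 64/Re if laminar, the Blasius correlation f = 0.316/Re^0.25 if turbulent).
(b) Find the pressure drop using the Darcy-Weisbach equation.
(a) Re = V·D/ν = 1.89·0.15/1.00e-06 = 283500 → turbulent (Re > 4000); f = 0.316/Re^0.25 = 0.316/283500^0.25 = 0.013695 (Blasius is strictly valid for Re ≲ 1e5; used here as the smooth-pipe estimate the problem specifies)
(b) Darcy-Weisbach: ΔP = f·(L/D)·½ρV²/1000 = 0.013695·(182/0.150)·½·1000·1.89²/1000 = 29.68 kPa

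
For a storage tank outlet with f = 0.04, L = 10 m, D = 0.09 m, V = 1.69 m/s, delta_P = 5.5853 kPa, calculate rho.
Formula: \Delta P = f \frac{L}{D} \frac{\rho V^2}{2}
Substituting knowns: 5.5853 = 0.04·(10/0.09)·0.5·rho·1.69²/1000
Solving for rho: rho = (5.5853·1000)/(0.04·(10/0.09)·0.5·1.69²) = 880 kg/m³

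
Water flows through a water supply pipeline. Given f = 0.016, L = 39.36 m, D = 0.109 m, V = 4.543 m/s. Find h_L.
Formula: h_L = f \frac{L}{D} \frac{V^2}{2g}
h_L = 0.016·(39.36/0.109)·4.543²/(2·9.81) = 6.078 m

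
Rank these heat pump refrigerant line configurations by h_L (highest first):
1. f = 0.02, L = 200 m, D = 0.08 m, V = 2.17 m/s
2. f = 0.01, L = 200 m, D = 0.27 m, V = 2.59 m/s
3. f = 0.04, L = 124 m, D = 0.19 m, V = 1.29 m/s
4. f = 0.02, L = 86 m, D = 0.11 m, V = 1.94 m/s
Case 1: h_L = 12 m
Case 2: h_L = 2.533 m
Case 3: h_L = 2.214 m
Case 4: h_L = 2.999 m
Ranking (highest first): 1, 4, 2, 3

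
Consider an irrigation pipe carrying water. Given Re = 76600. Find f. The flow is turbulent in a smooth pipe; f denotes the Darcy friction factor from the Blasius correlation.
Formula: f = \frac{0.316}{Re^{0.25}}
f = 0.316/76600^0.25 = 0.01899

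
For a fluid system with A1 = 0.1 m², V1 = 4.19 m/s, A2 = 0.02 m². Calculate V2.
Formula: V_2 = \frac{A_1 V_1}{A_2}
V2 = 0.1·4.19/0.02 = 20.95 m/s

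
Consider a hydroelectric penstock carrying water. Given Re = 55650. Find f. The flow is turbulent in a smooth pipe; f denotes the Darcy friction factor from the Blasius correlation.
Formula: f = \frac{0.316}{Re^{0.25}}
f = 0.316/55650^0.25 = 0.02057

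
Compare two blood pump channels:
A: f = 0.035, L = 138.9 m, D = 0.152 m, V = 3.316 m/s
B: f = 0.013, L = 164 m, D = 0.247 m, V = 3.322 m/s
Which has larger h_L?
h_L(A) = 17.92 m, h_L(B) = 4.855 m. Answer: A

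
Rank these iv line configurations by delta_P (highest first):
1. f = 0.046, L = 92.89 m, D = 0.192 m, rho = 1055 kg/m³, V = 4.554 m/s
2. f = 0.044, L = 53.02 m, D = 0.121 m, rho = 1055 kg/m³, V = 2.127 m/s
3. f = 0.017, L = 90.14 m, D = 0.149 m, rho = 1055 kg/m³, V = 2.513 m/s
Case 1: delta_P = 243.5 kPa
Case 2: delta_P = 46.01 kPa
Case 3: delta_P = 34.26 kPa
Ranking (highest first): 1, 2, 3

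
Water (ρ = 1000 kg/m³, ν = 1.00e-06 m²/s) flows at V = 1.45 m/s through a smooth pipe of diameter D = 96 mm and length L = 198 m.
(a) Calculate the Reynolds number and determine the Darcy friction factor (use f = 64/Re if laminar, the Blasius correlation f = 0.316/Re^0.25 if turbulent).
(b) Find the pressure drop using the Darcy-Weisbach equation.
(a) Re = V·D/ν = 1.45·0.096/1.00e-06 = 139200 → turbulent (Re > 4000); f = 0.316/Re^0.25 = 0.316/139200^0.25 = 0.01636 (Blasius is strictly valid for Re ≲ 1e5; used here as the smooth-pipe estimate the problem specifies)
(b) Darcy-Weisbach: ΔP = f·(L/D)·½ρV²/1000 = 0.01636·(198/0.096)·½·1000·1.45²/1000 = 35.47 kPa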